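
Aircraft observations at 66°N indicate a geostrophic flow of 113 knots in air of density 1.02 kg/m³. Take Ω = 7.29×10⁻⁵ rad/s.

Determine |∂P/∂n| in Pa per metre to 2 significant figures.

Coriolis parameter at 66°N:
f = 2Ω sin φ = 2 × 7.29×10⁻⁵ × sin 66° = 1.33×10⁻⁴ s⁻¹
Wind speed in SI: 113 knots = 58.1 m/s
Geostrophic balance rearranged: |∂P/∂n| = f ρ V_g
|∂P/∂n| = 1.33×10⁻⁴ × 1.02 × 58.1 = 7.90×10⁻³ Pa/m

7.9×10⁻³ Pa/m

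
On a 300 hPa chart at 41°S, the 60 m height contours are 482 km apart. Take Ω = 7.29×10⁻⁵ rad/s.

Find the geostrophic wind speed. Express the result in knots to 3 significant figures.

24.8 knots

Coriolis parameter at 41°S:
f = 2Ω sin φ = 2 × 7.29×10⁻⁵ × sin 41° = 9.57×10⁻⁵ s⁻¹
Height gradient: |∂Z/∂n| = 60 m / 482000 m = 1.24×10⁻⁴
On a pressure surface, geostrophic balance gives V_g = (g/f)|∂Z/∂n|:
V_g = 9.81 × 1.24×10⁻⁴ / 9.57×10⁻⁵ = 12.8 m/s
Converting: 12.8 m/s × 1.944 = 24.8 knots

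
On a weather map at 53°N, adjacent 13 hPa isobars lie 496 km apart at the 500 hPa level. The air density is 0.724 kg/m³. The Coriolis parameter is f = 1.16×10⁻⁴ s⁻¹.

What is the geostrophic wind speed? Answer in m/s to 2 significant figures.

31 m/s

Pressure gradient: |∂P/∂n| = 1300 Pa / 496000 m = 2.62×10⁻³ Pa/m
Geostrophic balance (pressure-gradient force = Coriolis force):
V_g = (1/(fρ)) |∂P/∂n| = 2.62×10⁻³ / (1.16×10⁻⁴ × 0.724) = 31.2 m/s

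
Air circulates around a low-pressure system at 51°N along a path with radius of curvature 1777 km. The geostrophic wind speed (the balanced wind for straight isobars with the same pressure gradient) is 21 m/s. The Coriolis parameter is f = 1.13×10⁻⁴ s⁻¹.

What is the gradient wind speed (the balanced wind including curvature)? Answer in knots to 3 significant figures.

37.3 knots

Around a low, centrifugal force acts outward with Coriolis, so pressure-gradient force balances both:
(1/ρ)|∂P/∂n| = fV + V²/R  →  V² + fR·V − fR·V_g = 0
With fR = 1.13×10⁻⁴ × 1777×10³ m = 201 m/s:
V = [−fR + √((fR)² + 4 fR V_g)]/2 = [−201 + √(201² + 4×201×21)]/2 = 19.2 m/s
Subgeostrophic (V < V_g = 21 m/s), as expected around a low.
Converting: 19.2 m/s × 1.944 = 37.3 knots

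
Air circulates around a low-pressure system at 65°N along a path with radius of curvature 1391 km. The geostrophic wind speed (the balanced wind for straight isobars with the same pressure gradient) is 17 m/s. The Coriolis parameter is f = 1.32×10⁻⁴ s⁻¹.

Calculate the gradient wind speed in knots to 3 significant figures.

Around a low, centrifugal force acts outward with Coriolis, so pressure-gradient force balances both:
(1/ρ)|∂P/∂n| = fV + V²/R  →  V² + fR·V − fR·V_g = 0
With fR = 1.32×10⁻⁴ × 1391×10³ m = 184 m/s:
V = [−fR + √((fR)² + 4 fR V_g)]/2 = [−184 + √(184² + 4×184×17)]/2 = 15.7 m/s
Subgeostrophic (V < V_g = 17 m/s), as expected around a low.
Converting: 15.7 m/s × 1.944 = 30.4 knots

30.4 knots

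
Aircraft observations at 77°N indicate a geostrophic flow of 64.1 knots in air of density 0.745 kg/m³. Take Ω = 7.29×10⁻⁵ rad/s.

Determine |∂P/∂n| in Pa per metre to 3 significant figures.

3.49×10⁻³ Pa/m

Coriolis parameter at 77°N:
f = 2Ω sin φ = 2 × 7.29×10⁻⁵ × sin 77° = 1.42×10⁻⁴ s⁻¹
Wind speed in SI: 64.1 knots = 33.0 m/s
Geostrophic balance rearranged: |∂P/∂n| = f ρ V_g
|∂P/∂n| = 1.42×10⁻⁴ × 0.745 × 33.0 = 3.49×10⁻³ Pa/m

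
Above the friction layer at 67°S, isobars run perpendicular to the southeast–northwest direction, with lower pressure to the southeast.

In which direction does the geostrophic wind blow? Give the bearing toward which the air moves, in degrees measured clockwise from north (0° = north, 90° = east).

045°

The pressure-gradient force points toward the southeast (bearing 135°).
Geostrophic balance: in the Southern Hemisphere the Coriolis force deflects motion to the left, so the geostrophic wind blows 90° to the left of the pressure-gradient force (low pressure on the right).
Rotating 135° by 90° counterclockwise gives 045° — the wind blows toward the northeast.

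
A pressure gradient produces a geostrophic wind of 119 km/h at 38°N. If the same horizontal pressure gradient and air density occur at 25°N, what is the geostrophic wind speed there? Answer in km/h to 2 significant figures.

With the same pressure gradient and density, V_g ∝ 1/f ∝ 1/sin φ.
V₂ = V₁ · sin φ₁ / sin φ₂ = 119 × sin 38° / sin 25°
V₂ = 119 × 0.6157/0.4226 = 170 km/h

170 km/h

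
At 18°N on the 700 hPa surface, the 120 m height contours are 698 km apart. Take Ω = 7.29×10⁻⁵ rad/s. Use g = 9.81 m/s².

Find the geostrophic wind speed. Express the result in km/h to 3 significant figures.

Coriolis parameter at 18°N:
f = 2Ω sin φ = 2 × 7.29×10⁻⁵ × sin 18° = 4.51×10⁻⁵ s⁻¹
Height gradient: |∂Z/∂n| = 120 m / 698000 m = 1.72×10⁻⁴
On a pressure surface, geostrophic balance gives V_g = (g/f)|∂Z/∂n|:
V_g = 9.81 × 1.72×10⁻⁴ / 4.51×10⁻⁵ = 37.4 m/s
Converting: 37.4 m/s × 3.6 = 135 km/h

135 km/h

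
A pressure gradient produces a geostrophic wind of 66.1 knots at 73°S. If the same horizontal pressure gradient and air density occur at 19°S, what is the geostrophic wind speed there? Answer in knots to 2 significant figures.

190 knots

With the same pressure gradient and density, V_g ∝ 1/f ∝ 1/sin φ.
V₂ = V₁ · sin φ₁ / sin φ₂ = 66.1 × sin 73° / sin 19°
V₂ = 66.1 × 0.9563/0.3256 = 190 knots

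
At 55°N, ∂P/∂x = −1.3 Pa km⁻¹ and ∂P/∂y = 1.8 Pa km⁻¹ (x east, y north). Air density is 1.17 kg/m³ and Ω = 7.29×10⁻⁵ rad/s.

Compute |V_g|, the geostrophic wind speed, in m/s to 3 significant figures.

15.9 m/s

Coriolis parameter at 55°N:
f = 2Ω sin φ = 2 × 7.29×10⁻⁵ × sin 55° = 1.19×10⁻⁴ s⁻¹
Component geostrophic relations (x east, y north):
u_g = −(1/(fρ)) ∂P/∂y,  v_g = (1/(fρ)) ∂P/∂x
u_g = −(1.8×10⁻³)/(1.19×10⁻⁴ × 1.17) = −12.9 m/s;  v_g = (−1.3×10⁻³)/(1.19×10⁻⁴ × 1.17) = −9.30 m/s
|V_g| = √(u_g² + v_g²) = 15.9 m/s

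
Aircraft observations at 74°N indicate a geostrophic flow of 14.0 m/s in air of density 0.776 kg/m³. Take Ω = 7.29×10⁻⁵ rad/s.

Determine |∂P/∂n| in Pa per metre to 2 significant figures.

1.5×10⁻³ Pa/m

Coriolis parameter at 74°N:
f = 2Ω sin φ = 2 × 7.29×10⁻⁵ × sin 74° = 1.40×10⁻⁴ s⁻¹
Geostrophic balance rearranged: |∂P/∂n| = f ρ V_g
|∂P/∂n| = 1.40×10⁻⁴ × 0.776 × 14.0 = 1.52×10⁻³ Pa/m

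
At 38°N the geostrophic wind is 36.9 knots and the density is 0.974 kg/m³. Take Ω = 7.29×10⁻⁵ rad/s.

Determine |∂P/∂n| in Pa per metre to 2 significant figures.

1.7×10⁻³ Pa/m

Coriolis parameter at 38°N:
f = 2Ω sin φ = 2 × 7.29×10⁻⁵ × sin 38° = 8.98×10⁻⁵ s⁻¹
Wind speed in SI: 36.9 knots = 19.0 m/s
Geostrophic balance rearranged: |∂P/∂n| = f ρ V_g
|∂P/∂n| = 8.98×10⁻⁵ × 0.974 × 19.0 = 1.66×10⁻³ Pa/m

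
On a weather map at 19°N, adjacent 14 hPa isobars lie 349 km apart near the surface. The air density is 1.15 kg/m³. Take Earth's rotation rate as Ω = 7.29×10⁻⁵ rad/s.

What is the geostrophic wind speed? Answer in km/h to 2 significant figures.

260 km/h

Coriolis parameter at 19°N:
f = 2Ω sin φ = 2 × 7.29×10⁻⁵ × sin 19° = 4.75×10⁻⁵ s⁻¹
Pressure gradient: |∂P/∂n| = 1400 Pa / 349000 m = 4.01×10⁻³ Pa/m
Geostrophic balance (pressure-gradient force = Coriolis force):
V_g = (1/(fρ)) |∂P/∂n| = 4.01×10⁻³ / (4.75×10⁻⁵ × 1.15) = 73.5 m/s
Converting: 73.5 m/s × 3.6 = 260 km/h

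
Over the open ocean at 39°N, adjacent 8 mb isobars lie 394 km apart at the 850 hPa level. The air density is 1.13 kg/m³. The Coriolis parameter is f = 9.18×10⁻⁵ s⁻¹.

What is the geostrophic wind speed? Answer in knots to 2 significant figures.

Pressure gradient: |∂P/∂n| = 800 Pa / 394000 m = 2.03×10⁻³ Pa/m
Geostrophic balance (pressure-gradient force = Coriolis force):
V_g = (1/(fρ)) |∂P/∂n| = 2.03×10⁻³ / (9.18×10⁻⁵ × 1.13) = 19.6 m/s
Converting: 19.6 m/s × 1.944 = 38 knots

38 knots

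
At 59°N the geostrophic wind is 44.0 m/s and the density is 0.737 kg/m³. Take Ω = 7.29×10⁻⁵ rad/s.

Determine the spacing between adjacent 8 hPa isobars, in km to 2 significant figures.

200 km

Coriolis parameter at 59°N:
f = 2Ω sin φ = 2 × 7.29×10⁻⁵ × sin 59° = 1.25×10⁻⁴ s⁻¹
Geostrophic balance rearranged: |∂P/∂n| = f ρ V_g
|∂P/∂n| = 1.25×10⁻⁴ × 0.737 × 44.0 = 4.05×10⁻³ Pa/m
Isobar spacing: Δn = ΔP/|∂P/∂n| = 800 Pa / 4.05×10⁻³ Pa/m = 197400 m ≈ 200 km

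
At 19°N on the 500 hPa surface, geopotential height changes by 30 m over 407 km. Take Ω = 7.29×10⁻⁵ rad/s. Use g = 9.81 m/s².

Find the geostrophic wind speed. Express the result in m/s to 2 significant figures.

Coriolis parameter at 19°N:
f = 2Ω sin φ = 2 × 7.29×10⁻⁵ × sin 19° = 4.75×10⁻⁵ s⁻¹
Height gradient: |∂Z/∂n| = 30 m / 407000 m = 7.37×10⁻⁵
On a pressure surface, geostrophic balance gives V_g = (g/f)|∂Z/∂n|:
V_g = 9.81 × 7.37×10⁻⁵ / 4.75×10⁻⁵ = 15.2 m/s

15 m/s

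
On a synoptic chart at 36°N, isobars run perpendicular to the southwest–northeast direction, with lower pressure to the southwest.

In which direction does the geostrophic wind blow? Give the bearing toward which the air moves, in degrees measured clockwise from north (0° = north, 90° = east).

The pressure-gradient force points toward the southwest (bearing 225°).
Geostrophic balance: in the Northern Hemisphere the Coriolis force deflects motion to the right, so the geostrophic wind blows 90° to the right of the pressure-gradient force (low pressure on the left).
Rotating 225° by 90° clockwise gives 315° — the wind blows toward the northwest.

315°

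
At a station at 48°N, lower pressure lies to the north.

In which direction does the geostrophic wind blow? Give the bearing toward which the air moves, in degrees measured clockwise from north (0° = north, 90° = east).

The pressure-gradient force points toward the north (bearing 000°).
Geostrophic balance: in the Northern Hemisphere the Coriolis force deflects motion to the right, so the geostrophic wind blows 90° to the right of the pressure-gradient force (low pressure on the left).
Rotating 000° by 90° clockwise gives 090° — the wind blows toward the east.

090°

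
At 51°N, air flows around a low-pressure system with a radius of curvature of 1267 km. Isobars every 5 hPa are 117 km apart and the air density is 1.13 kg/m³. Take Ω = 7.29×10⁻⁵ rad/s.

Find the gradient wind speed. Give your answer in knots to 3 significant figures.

Coriolis parameter at 51°N:
f = 2Ω sin φ = 2 × 7.29×10⁻⁵ × sin 51° = 1.13×10⁻⁴ s⁻¹
Pressure gradient: |∂P/∂n| = 500 Pa / 117000 m = 4.27×10⁻³ Pa/m
Geostrophic speed: V_g = |∂P/∂n|/(fρ) = 4.27×10⁻³/(1.13×10⁻⁴ × 1.13) = 33.4 m/s
Around a low, centrifugal force acts outward with Coriolis, so pressure-gradient force balances both:
(1/ρ)|∂P/∂n| = fV + V²/R  →  V² + fR·V − fR·V_g = 0
With fR = 1.13×10⁻⁴ × 1267×10³ m = 144 m/s:
V = [−fR + √((fR)² + 4 fR V_g)]/2 = [−144 + √(144² + 4×144×33.4)]/2 = 27.9 m/s
Subgeostrophic (V < V_g = 33.4 m/s), as expected around a low.
Converting: 27.9 m/s × 1.944 = 54.3 knots

54.3 knots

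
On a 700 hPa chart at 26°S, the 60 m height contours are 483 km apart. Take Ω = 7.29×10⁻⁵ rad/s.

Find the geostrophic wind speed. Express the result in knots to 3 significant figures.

Coriolis parameter at 26°S:
f = 2Ω sin φ = 2 × 7.29×10⁻⁵ × sin 26° = 6.39×10⁻⁵ s⁻¹
Height gradient: |∂Z/∂n| = 60 m / 483000 m = 1.24×10⁻⁴
On a pressure surface, geostrophic balance gives V_g = (g/f)|∂Z/∂n|:
V_g = 9.81 × 1.24×10⁻⁴ / 6.39×10⁻⁵ = 19.1 m/s
Converting: 19.1 m/s × 1.944 = 37.1 knots

37.1 knots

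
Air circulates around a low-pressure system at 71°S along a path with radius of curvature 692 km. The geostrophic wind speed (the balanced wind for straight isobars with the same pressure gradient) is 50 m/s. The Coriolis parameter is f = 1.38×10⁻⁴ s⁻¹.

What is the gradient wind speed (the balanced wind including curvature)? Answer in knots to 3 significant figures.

70.5 knots

Around a low, centrifugal force acts outward with Coriolis, so pressure-gradient force balances both:
(1/ρ)|∂P/∂n| = fV + V²/R  →  V² + fR·V − fR·V_g = 0
With fR = 1.38×10⁻⁴ × 692×10³ m = 95.5 m/s:
V = [−fR + √((fR)² + 4 fR V_g)]/2 = [−95.5 + √(95.5² + 4×95.5×50)]/2 = 36.2 m/s
Subgeostrophic (V < V_g = 50 m/s), as expected around a low.
Converting: 36.2 m/s × 1.944 = 70.5 knots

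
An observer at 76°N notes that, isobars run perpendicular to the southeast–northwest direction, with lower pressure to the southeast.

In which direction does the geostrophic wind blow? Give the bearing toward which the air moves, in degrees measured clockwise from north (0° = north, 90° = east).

The pressure-gradient force points toward the southeast (bearing 135°).
Geostrophic balance: in the Northern Hemisphere the Coriolis force deflects motion to the right, so the geostrophic wind blows 90° to the right of the pressure-gradient force (low pressure on the left).
Rotating 135° by 90° clockwise gives 225° — the wind blows toward the southwest.

225°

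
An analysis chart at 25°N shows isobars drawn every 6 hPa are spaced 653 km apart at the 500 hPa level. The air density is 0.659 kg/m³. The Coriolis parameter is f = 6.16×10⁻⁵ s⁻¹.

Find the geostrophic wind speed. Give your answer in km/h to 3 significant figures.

81.5 km/h

Pressure gradient: |∂P/∂n| = 600 Pa / 653000 m = 9.19×10⁻⁴ Pa/m
Geostrophic balance (pressure-gradient force = Coriolis force):
V_g = (1/(fρ)) |∂P/∂n| = 9.19×10⁻⁴ / (6.16×10⁻⁵ × 0.659) = 22.6 m/s
Converting: 22.6 m/s × 3.6 = 81.5 km/h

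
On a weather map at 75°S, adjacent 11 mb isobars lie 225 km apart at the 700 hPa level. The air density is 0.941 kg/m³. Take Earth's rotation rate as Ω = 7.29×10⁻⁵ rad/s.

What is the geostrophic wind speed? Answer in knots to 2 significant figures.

Coriolis parameter at 75°S:
f = 2Ω sin φ = 2 × 7.29×10⁻⁵ × sin 75° = 1.41×10⁻⁴ s⁻¹
Pressure gradient: |∂P/∂n| = 1100 Pa / 225000 m = 4.89×10⁻³ Pa/m
Geostrophic balance (pressure-gradient force = Coriolis force):
V_g = (1/(fρ)) |∂P/∂n| = 4.89×10⁻³ / (1.41×10⁻⁴ × 0.941) = 36.9 m/s
Converting: 36.9 m/s × 1.944 = 72 knots

72 knots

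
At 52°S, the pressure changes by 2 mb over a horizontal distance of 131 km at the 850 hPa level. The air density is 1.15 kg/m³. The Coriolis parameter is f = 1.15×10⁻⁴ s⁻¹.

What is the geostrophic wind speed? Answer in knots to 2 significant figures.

22 knots

Pressure gradient: |∂P/∂n| = 200 Pa / 131000 m = 1.53×10⁻³ Pa/m
Geostrophic balance (pressure-gradient force = Coriolis force):
V_g = (1/(fρ)) |∂P/∂n| = 1.53×10⁻³ / (1.15×10⁻⁴ × 1.15) = 11.5 m/s
Converting: 11.5 m/s × 1.944 = 22 knots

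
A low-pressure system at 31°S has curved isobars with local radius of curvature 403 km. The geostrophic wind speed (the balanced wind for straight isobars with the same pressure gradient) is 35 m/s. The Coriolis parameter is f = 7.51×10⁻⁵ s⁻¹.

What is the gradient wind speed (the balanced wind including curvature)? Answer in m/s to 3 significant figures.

Around a low, centrifugal force acts outward with Coriolis, so pressure-gradient force balances both:
(1/ρ)|∂P/∂n| = fV + V²/R  →  V² + fR·V − fR·V_g = 0
With fR = 7.51×10⁻⁵ × 403×10³ m = 30.3 m/s:
V = [−fR + √((fR)² + 4 fR V_g)]/2 = [−30.3 + √(30.3² + 4×30.3×35)]/2 = 20.8 m/s
Subgeostrophic (V < V_g = 35 m/s), as expected around a low.

20.8 m/s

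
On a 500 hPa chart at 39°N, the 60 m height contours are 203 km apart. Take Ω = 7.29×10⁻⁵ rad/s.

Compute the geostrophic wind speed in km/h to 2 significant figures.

Coriolis parameter at 39°N:
f = 2Ω sin φ = 2 × 7.29×10⁻⁵ × sin 39° = 9.18×10⁻⁵ s⁻¹
Height gradient: |∂Z/∂n| = 60 m / 203000 m = 2.96×10⁻⁴
On a pressure surface, geostrophic balance gives V_g = (g/f)|∂Z/∂n|:
V_g = 9.81 × 2.96×10⁻⁴ / 9.18×10⁻⁵ = 31.6 m/s
Converting: 31.6 m/s × 3.6 = 110 km/h

110 km/h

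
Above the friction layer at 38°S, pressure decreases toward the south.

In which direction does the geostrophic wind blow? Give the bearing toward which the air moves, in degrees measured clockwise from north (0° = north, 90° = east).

090°

The pressure-gradient force points toward the south (bearing 180°).
Geostrophic balance: in the Southern Hemisphere the Coriolis force deflects motion to the left, so the geostrophic wind blows 90° to the left of the pressure-gradient force (low pressure on the right).
Rotating 180° by 90° counterclockwise gives 090° — the wind blows toward the east.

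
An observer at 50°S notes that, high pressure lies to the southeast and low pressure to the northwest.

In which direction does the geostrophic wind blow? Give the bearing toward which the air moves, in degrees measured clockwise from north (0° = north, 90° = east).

225°

The pressure-gradient force points toward the northwest (bearing 315°).
Geostrophic balance: in the Southern Hemisphere the Coriolis force deflects motion to the left, so the geostrophic wind blows 90° to the left of the pressure-gradient force (low pressure on the right).
Rotating 315° by 90° counterclockwise gives 225° — the wind blows toward the southwest.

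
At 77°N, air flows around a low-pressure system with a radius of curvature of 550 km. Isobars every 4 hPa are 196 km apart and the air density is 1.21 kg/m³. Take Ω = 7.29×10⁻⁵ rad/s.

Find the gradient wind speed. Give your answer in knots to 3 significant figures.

Coriolis parameter at 77°N:
f = 2Ω sin φ = 2 × 7.29×10⁻⁵ × sin 77° = 1.42×10⁻⁴ s⁻¹
Pressure gradient: |∂P/∂n| = 400 Pa / 196000 m = 2.04×10⁻³ Pa/m
Geostrophic speed: V_g = |∂P/∂n|/(fρ) = 2.04×10⁻³/(1.42×10⁻⁴ × 1.21) = 11.9 m/s
Around a low, centrifugal force acts outward with Coriolis, so pressure-gradient force balances both:
(1/ρ)|∂P/∂n| = fV + V²/R  →  V² + fR·V − fR·V_g = 0
With fR = 1.42×10⁻⁴ × 550×10³ m = 78.1 m/s:
V = [−fR + √((fR)² + 4 fR V_g)]/2 = [−78.1 + √(78.1² + 4×78.1×11.9)]/2 = 10.5 m/s
Subgeostrophic (V < V_g = 11.9 m/s), as expected around a low.
Converting: 10.5 m/s × 1.944 = 20.4 knots

20.4 knots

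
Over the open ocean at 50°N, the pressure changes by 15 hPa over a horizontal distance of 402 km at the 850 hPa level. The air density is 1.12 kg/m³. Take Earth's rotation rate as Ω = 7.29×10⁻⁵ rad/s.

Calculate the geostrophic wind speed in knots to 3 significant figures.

58.0 knots

Coriolis parameter at 50°N:
f = 2Ω sin φ = 2 × 7.29×10⁻⁵ × sin 50° = 1.12×10⁻⁴ s⁻¹
Pressure gradient: |∂P/∂n| = 1500 Pa / 402000 m = 3.73×10⁻³ Pa/m
Geostrophic balance (pressure-gradient force = Coriolis force):
V_g = (1/(fρ)) |∂P/∂n| = 3.73×10⁻³ / (1.12×10⁻⁴ × 1.12) = 29.8 m/s
Converting: 29.8 m/s × 1.944 = 58.0 knots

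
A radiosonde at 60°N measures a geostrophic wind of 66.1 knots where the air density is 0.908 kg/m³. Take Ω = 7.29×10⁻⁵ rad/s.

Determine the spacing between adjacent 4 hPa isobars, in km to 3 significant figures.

Coriolis parameter at 60°N:
f = 2Ω sin φ = 2 × 7.29×10⁻⁵ × sin 60° = 1.26×10⁻⁴ s⁻¹
Wind speed in SI: 66.1 knots = 34.0 m/s
Geostrophic balance rearranged: |∂P/∂n| = f ρ V_g
|∂P/∂n| = 1.26×10⁻⁴ × 0.908 × 34.0 = 3.90×10⁻³ Pa/m
Isobar spacing: Δn = ΔP/|∂P/∂n| = 400 Pa / 3.90×10⁻³ Pa/m = 102600 m ≈ 103 km

103 km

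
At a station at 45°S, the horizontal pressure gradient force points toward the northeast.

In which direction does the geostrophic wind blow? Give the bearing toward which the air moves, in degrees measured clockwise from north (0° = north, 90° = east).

315°

The pressure-gradient force points toward the northeast (bearing 045°).
Geostrophic balance: in the Southern Hemisphere the Coriolis force deflects motion to the left, so the geostrophic wind blows 90° to the left of the pressure-gradient force (low pressure on the right).
Rotating 045° by 90° counterclockwise gives 315° — the wind blows toward the northwest.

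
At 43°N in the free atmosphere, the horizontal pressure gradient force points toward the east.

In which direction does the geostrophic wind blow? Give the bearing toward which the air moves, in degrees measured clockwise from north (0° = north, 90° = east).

The pressure-gradient force points toward the east (bearing 090°).
Geostrophic balance: in the Northern Hemisphere the Coriolis force deflects motion to the right, so the geostrophic wind blows 90° to the right of the pressure-gradient force (low pressure on the left).
Rotating 090° by 90° clockwise gives 180° — the wind blows toward the south.

180°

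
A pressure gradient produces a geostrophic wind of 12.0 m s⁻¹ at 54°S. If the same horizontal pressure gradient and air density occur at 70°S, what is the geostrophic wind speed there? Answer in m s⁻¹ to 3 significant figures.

With the same pressure gradient and density, V_g ∝ 1/f ∝ 1/sin φ.
V₂ = V₁ · sin φ₁ / sin φ₂ = 12.0 × sin 54° / sin 70°
V₂ = 12.0 × 0.8090/0.9397 = 10.3 m s⁻¹

10.3 m s⁻¹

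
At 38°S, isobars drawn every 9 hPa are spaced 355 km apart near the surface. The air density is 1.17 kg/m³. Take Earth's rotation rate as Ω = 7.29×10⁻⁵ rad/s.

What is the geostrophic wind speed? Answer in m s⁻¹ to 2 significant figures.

Coriolis parameter at 38°S:
f = 2Ω sin φ = 2 × 7.29×10⁻⁵ × sin 38° = 8.98×10⁻⁵ s⁻¹
Pressure gradient: |∂P/∂n| = 900 Pa / 355000 m = 2.54×10⁻³ Pa/m
Geostrophic balance (pressure-gradient force = Coriolis force):
V_g = (1/(fρ)) |∂P/∂n| = 2.54×10⁻³ / (8.98×10⁻⁵ × 1.17) = 24.1 m/s

24 m s⁻¹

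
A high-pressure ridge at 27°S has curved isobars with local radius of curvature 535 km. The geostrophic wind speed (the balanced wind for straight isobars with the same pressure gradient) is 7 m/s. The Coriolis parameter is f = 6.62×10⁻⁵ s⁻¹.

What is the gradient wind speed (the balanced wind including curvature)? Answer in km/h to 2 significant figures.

35 km/h

Around a high, pressure-gradient force acts outward with centrifugal, so Coriolis balances both:
fV = (1/ρ)|∂P/∂n| + V²/R  →  V² − fR·V + fR·V_g = 0
With fR = 6.62×10⁻⁵ × 535×10³ m = 35.4 m/s:
V = [fR − √((fR)² − 4 fR V_g)]/2 = [35.4 − √(35.4² − 4×35.4×7)]/2 = 9.6 m/s
Supergeostrophic (V > V_g = 7 m/s), as expected around a high.
Converting: 9.6 m/s × 3.6 = 35 km/h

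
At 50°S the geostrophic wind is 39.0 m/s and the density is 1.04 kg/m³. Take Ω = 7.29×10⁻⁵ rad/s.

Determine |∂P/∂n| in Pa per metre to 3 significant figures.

Coriolis parameter at 50°S:
f = 2Ω sin φ = 2 × 7.29×10⁻⁵ × sin 50° = 1.12×10⁻⁴ s⁻¹
Geostrophic balance rearranged: |∂P/∂n| = f ρ V_g
|∂P/∂n| = 1.12×10⁻⁴ × 1.04 × 39.0 = 4.53×10⁻³ Pa/m

4.53×10⁻³ Pa/m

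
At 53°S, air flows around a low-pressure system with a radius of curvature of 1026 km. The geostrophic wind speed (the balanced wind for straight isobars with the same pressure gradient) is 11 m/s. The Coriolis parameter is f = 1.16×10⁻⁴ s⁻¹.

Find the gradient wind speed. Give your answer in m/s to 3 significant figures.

Around a low, centrifugal force acts outward with Coriolis, so pressure-gradient force balances both:
(1/ρ)|∂P/∂n| = fV + V²/R  →  V² + fR·V − fR·V_g = 0
With fR = 1.16×10⁻⁴ × 1026×10³ m = 119 m/s:
V = [−fR + √((fR)² + 4 fR V_g)]/2 = [−119 + √(119² + 4×119×11)]/2 = 10.1 m/s
Subgeostrophic (V < V_g = 11 m/s), as expected around a low.

10.1 m/s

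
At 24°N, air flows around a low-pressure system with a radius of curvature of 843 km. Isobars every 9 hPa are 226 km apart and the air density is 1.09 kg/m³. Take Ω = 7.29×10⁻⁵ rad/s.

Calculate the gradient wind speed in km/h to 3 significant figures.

Coriolis parameter at 24°N:
f = 2Ω sin φ = 2 × 7.29×10⁻⁵ × sin 24° = 5.93×10⁻⁵ s⁻¹
Pressure gradient: |∂P/∂n| = 900 Pa / 226000 m = 3.98×10⁻³ Pa/m
Geostrophic speed: V_g = |∂P/∂n|/(fρ) = 3.98×10⁻³/(5.93×10⁻⁵ × 1.09) = 61.6 m/s
Around a low, centrifugal force acts outward with Coriolis, so pressure-gradient force balances both:
(1/ρ)|∂P/∂n| = fV + V²/R  →  V² + fR·V − fR·V_g = 0
With fR = 5.93×10⁻⁵ × 843×10³ m = 50.0 m/s:
V = [−fR + √((fR)² + 4 fR V_g)]/2 = [−50.0 + √(50.0² + 4×50.0×61.6)]/2 = 35.9 m/s
Subgeostrophic (V < V_g = 61.6 m/s), as expected around a low.
Converting: 35.9 m/s × 3.6 = 129 km/h

129 km/h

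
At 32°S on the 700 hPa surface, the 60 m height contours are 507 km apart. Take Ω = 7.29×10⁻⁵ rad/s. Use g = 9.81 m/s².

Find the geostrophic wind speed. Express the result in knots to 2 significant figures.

29 knots

Coriolis parameter at 32°S:
f = 2Ω sin φ = 2 × 7.29×10⁻⁵ × sin 32° = 7.73×10⁻⁵ s⁻¹
Height gradient: |∂Z/∂n| = 60 m / 507000 m = 1.18×10⁻⁴
On a pressure surface, geostrophic balance gives V_g = (g/f)|∂Z/∂n|:
V_g = 9.81 × 1.18×10⁻⁴ / 7.73×10⁻⁵ = 15.0 m/s
Converting: 15.0 m/s × 1.944 = 29 knots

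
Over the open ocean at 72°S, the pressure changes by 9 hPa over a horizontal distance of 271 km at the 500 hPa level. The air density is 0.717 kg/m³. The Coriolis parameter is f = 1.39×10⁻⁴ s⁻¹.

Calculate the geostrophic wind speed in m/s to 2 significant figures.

33 m/s

Pressure gradient: |∂P/∂n| = 900 Pa / 271000 m = 3.32×10⁻³ Pa/m
Geostrophic balance (pressure-gradient force = Coriolis force):
V_g = (1/(fρ)) |∂P/∂n| = 3.32×10⁻³ / (1.39×10⁻⁴ × 0.717) = 33.3 m/s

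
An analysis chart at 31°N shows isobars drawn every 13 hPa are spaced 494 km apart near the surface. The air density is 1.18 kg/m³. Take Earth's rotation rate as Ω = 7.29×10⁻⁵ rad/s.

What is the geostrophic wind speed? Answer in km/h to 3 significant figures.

Coriolis parameter at 31°N:
f = 2Ω sin φ = 2 × 7.29×10⁻⁵ × sin 31° = 7.51×10⁻⁵ s⁻¹
Pressure gradient: |∂P/∂n| = 1300 Pa / 494000 m = 2.63×10⁻³ Pa/m
Geostrophic balance (pressure-gradient force = Coriolis force):
V_g = (1/(fρ)) |∂P/∂n| = 2.63×10⁻³ / (7.51×10⁻⁵ × 1.18) = 29.7 m/s
Converting: 29.7 m/s × 3.6 = 107 km/h

107 km/h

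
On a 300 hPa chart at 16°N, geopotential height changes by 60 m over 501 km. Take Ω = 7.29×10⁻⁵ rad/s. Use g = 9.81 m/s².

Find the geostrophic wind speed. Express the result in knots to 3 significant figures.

56.8 knots

Coriolis parameter at 16°N:
f = 2Ω sin φ = 2 × 7.29×10⁻⁵ × sin 16° = 4.02×10⁻⁵ s⁻¹
Height gradient: |∂Z/∂n| = 60 m / 501000 m = 1.20×10⁻⁴
On a pressure surface, geostrophic balance gives V_g = (g/f)|∂Z/∂n|:
V_g = 9.81 × 1.20×10⁻⁴ / 4.02×10⁻⁵ = 29.2 m/s
Converting: 29.2 m/s × 1.944 = 56.8 knots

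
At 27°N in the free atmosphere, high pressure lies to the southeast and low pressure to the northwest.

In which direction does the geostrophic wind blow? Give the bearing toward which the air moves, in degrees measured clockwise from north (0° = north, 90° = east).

045°

The pressure-gradient force points toward the northwest (bearing 315°).
Geostrophic balance: in the Northern Hemisphere the Coriolis force deflects motion to the right, so the geostrophic wind blows 90° to the right of the pressure-gradient force (low pressure on the left).
Rotating 315° by 90° clockwise gives 045° — the wind blows toward the northeast.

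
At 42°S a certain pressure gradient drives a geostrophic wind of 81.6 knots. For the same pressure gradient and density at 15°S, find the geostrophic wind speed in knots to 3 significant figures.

211 knots

With the same pressure gradient and density, V_g ∝ 1/f ∝ 1/sin φ.
V₂ = V₁ · sin φ₁ / sin φ₂ = 81.6 × sin 42° / sin 15°
V₂ = 81.6 × 0.6691/0.2588 = 211 knots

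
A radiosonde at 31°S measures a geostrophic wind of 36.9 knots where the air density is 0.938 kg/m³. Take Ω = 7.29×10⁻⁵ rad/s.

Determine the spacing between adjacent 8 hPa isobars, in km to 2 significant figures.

600 km

Coriolis parameter at 31°S:
f = 2Ω sin φ = 2 × 7.29×10⁻⁵ × sin 31° = 7.51×10⁻⁵ s⁻¹
Wind speed in SI: 36.9 knots = 19.0 m/s
Geostrophic balance rearranged: |∂P/∂n| = f ρ V_g
|∂P/∂n| = 7.51×10⁻⁵ × 0.938 × 19.0 = 1.34×10⁻³ Pa/m
Isobar spacing: Δn = ΔP/|∂P/∂n| = 800 Pa / 1.34×10⁻³ Pa/m = 598309 m ≈ 600 km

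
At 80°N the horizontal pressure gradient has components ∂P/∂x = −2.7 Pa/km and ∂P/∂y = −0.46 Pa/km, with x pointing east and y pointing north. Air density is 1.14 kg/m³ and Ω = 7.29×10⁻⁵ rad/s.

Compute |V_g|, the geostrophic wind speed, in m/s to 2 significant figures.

Coriolis parameter at 80°N:
f = 2Ω sin φ = 2 × 7.29×10⁻⁵ × sin 80° = 1.44×10⁻⁴ s⁻¹
Component geostrophic relations (x east, y north):
u_g = −(1/(fρ)) ∂P/∂y,  v_g = (1/(fρ)) ∂P/∂x
u_g = −(−0.46×10⁻³)/(1.44×10⁻⁴ × 1.14) = 2.81 m/s;  v_g = (−2.7×10⁻³)/(1.44×10⁻⁴ × 1.14) = −16.5 m/s
|V_g| = √(u_g² + v_g²) = 16.7 m/s

17 m/s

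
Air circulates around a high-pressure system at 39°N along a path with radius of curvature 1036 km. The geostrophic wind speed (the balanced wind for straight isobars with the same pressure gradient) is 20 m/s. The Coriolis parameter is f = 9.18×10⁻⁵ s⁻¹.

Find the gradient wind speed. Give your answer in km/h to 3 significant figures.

Around a high, pressure-gradient force acts outward with centrifugal, so Coriolis balances both:
fV = (1/ρ)|∂P/∂n| + V²/R  →  V² − fR·V + fR·V_g = 0
With fR = 9.18×10⁻⁵ × 1036×10³ m = 95.1 m/s:
V = [fR − √((fR)² − 4 fR V_g)]/2 = [95.1 − √(95.1² − 4×95.1×20)]/2 = 28.6 m/s
Supergeostrophic (V > V_g = 20 m/s), as expected around a high.
Converting: 28.6 m/s × 3.6 = 103 km/h

103 km/h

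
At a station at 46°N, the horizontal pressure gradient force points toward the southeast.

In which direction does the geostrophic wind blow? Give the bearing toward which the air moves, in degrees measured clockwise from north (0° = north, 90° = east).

225°

The pressure-gradient force points toward the southeast (bearing 135°).
Geostrophic balance: in the Northern Hemisphere the Coriolis force deflects motion to the right, so the geostrophic wind blows 90° to the right of the pressure-gradient force (low pressure on the left).
Rotating 135° by 90° clockwise gives 225° — the wind blows toward the southwest.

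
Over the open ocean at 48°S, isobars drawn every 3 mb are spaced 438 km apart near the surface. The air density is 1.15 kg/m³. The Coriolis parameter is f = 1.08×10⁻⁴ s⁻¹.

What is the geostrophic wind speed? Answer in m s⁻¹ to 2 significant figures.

Pressure gradient: |∂P/∂n| = 300 Pa / 438000 m = 6.85×10⁻⁴ Pa/m
Geostrophic balance (pressure-gradient force = Coriolis force):
V_g = (1/(fρ)) |∂P/∂n| = 6.85×10⁻⁴ / (1.08×10⁻⁴ × 1.15) = 5.51 m/s

5.5 m s⁻¹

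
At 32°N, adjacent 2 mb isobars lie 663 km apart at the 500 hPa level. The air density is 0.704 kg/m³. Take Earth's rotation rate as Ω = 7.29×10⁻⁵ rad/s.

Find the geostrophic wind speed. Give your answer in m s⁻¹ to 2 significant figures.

5.5 m s⁻¹

Coriolis parameter at 32°N:
f = 2Ω sin φ = 2 × 7.29×10⁻⁵ × sin 32° = 7.73×10⁻⁵ s⁻¹
Pressure gradient: |∂P/∂n| = 200 Pa / 663000 m = 3.02×10⁻⁴ Pa/m
Geostrophic balance (pressure-gradient force = Coriolis force):
V_g = (1/(fρ)) |∂P/∂n| = 3.02×10⁻⁴ / (7.73×10⁻⁵ × 0.704) = 5.55 m/s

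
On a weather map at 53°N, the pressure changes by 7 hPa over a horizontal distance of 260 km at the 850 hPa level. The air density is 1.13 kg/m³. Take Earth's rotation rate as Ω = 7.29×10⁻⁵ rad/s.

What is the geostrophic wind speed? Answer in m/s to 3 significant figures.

20.5 m/s

Coriolis parameter at 53°N:
f = 2Ω sin φ = 2 × 7.29×10⁻⁵ × sin 53° = 1.16×10⁻⁴ s⁻¹
Pressure gradient: |∂P/∂n| = 700 Pa / 260000 m = 2.69×10⁻³ Pa/m
Geostrophic balance (pressure-gradient force = Coriolis force):
V_g = (1/(fρ)) |∂P/∂n| = 2.69×10⁻³ / (1.16×10⁻⁴ × 1.13) = 20.5 m/s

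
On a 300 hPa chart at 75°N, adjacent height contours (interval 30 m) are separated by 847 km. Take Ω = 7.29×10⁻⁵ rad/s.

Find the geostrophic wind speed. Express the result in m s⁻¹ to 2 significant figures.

Coriolis parameter at 75°N:
f = 2Ω sin φ = 2 × 7.29×10⁻⁵ × sin 75° = 1.41×10⁻⁴ s⁻¹
Height gradient: |∂Z/∂n| = 30 m / 847000 m = 3.54×10⁻⁵
On a pressure surface, geostrophic balance gives V_g = (g/f)|∂Z/∂n|:
V_g = 9.81 × 3.54×10⁻⁵ / 1.41×10⁻⁴ = 2.47 m/s

2.5 m s⁻¹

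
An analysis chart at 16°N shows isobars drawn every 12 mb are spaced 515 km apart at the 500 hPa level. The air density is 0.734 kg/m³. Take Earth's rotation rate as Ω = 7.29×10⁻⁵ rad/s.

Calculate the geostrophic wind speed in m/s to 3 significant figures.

79.0 m/s

Coriolis parameter at 16°N:
f = 2Ω sin φ = 2 × 7.29×10⁻⁵ × sin 16° = 4.02×10⁻⁵ s⁻¹
Pressure gradient: |∂P/∂n| = 1200 Pa / 515000 m = 2.33×10⁻³ Pa/m
Geostrophic balance (pressure-gradient force = Coriolis force):
V_g = (1/(fρ)) |∂P/∂n| = 2.33×10⁻³ / (4.02×10⁻⁵ × 0.734) = 79.0 m/s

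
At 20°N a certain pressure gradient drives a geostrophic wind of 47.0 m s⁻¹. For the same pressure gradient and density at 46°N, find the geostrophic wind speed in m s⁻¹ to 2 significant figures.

With the same pressure gradient and density, V_g ∝ 1/f ∝ 1/sin φ.
V₂ = V₁ · sin φ₁ / sin φ₂ = 47.0 × sin 20° / sin 46°
V₂ = 47.0 × 0.3420/0.7193 = 22 m s⁻¹

22 m s⁻¹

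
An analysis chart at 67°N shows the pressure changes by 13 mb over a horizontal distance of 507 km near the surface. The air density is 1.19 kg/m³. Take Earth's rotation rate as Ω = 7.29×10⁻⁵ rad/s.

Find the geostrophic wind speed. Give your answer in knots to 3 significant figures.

Coriolis parameter at 67°N:
f = 2Ω sin φ = 2 × 7.29×10⁻⁵ × sin 67° = 1.34×10⁻⁴ s⁻¹
Pressure gradient: |∂P/∂n| = 1300 Pa / 507000 m = 2.56×10⁻³ Pa/m
Geostrophic balance (pressure-gradient force = Coriolis force):
V_g = (1/(fρ)) |∂P/∂n| = 2.56×10⁻³ / (1.34×10⁻⁴ × 1.19) = 16.1 m/s
Converting: 16.1 m/s × 1.944 = 31.2 knots

31.2 knots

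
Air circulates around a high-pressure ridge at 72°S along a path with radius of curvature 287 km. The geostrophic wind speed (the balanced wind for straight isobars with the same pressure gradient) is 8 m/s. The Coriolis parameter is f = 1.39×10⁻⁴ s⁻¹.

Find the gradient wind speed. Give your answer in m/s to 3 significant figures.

11.1 m/s

Around a high, pressure-gradient force acts outward with centrifugal, so Coriolis balances both:
fV = (1/ρ)|∂P/∂n| + V²/R  →  V² − fR·V + fR·V_g = 0
With fR = 1.39×10⁻⁴ × 287×10³ m = 39.9 m/s:
V = [fR − √((fR)² − 4 fR V_g)]/2 = [39.9 − √(39.9² − 4×39.9×8)]/2 = 11.1 m/s
Supergeostrophic (V > V_g = 8 m/s), as expected around a high.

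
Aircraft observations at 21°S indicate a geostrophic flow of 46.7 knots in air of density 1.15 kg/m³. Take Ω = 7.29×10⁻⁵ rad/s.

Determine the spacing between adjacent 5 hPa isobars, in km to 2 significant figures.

Coriolis parameter at 21°S:
f = 2Ω sin φ = 2 × 7.29×10⁻⁵ × sin 21° = 5.23×10⁻⁵ s⁻¹
Wind speed in SI: 46.7 knots = 24.0 m/s
Geostrophic balance rearranged: |∂P/∂n| = f ρ V_g
|∂P/∂n| = 5.23×10⁻⁵ × 1.15 × 24.0 = 1.44×10⁻³ Pa/m
Isobar spacing: Δn = ΔP/|∂P/∂n| = 500 Pa / 1.44×10⁻³ Pa/m = 346362 m ≈ 350 km

350 km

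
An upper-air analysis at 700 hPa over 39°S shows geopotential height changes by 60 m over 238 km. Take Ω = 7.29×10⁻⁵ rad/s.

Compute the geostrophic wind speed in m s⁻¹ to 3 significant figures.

Coriolis parameter at 39°S:
f = 2Ω sin φ = 2 × 7.29×10⁻⁵ × sin 39° = 9.18×10⁻⁵ s⁻¹
Height gradient: |∂Z/∂n| = 60 m / 238000 m = 2.52×10⁻⁴
On a pressure surface, geostrophic balance gives V_g = (g/f)|∂Z/∂n|:
V_g = 9.81 × 2.52×10⁻⁴ / 9.18×10⁻⁵ = 27.0 m/s

27.0 m s⁻¹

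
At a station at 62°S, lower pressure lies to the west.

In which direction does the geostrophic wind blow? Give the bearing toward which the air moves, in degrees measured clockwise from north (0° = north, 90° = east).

180°

The pressure-gradient force points toward the west (bearing 270°).
Geostrophic balance: in the Southern Hemisphere the Coriolis force deflects motion to the left, so the geostrophic wind blows 90° to the left of the pressure-gradient force (low pressure on the right).
Rotating 270° by 90° counterclockwise gives 180° — the wind blows toward the south.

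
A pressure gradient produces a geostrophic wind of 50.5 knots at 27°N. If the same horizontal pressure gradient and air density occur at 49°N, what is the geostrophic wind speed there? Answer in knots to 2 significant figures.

With the same pressure gradient and density, V_g ∝ 1/f ∝ 1/sin φ.
V₂ = V₁ · sin φ₁ / sin φ₂ = 50.5 × sin 27° / sin 49°
V₂ = 50.5 × 0.4540/0.7547 = 30 knots

30 knots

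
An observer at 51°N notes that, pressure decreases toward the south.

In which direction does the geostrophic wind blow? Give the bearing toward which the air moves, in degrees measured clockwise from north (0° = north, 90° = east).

The pressure-gradient force points toward the south (bearing 180°).
Geostrophic balance: in the Northern Hemisphere the Coriolis force deflects motion to the right, so the geostrophic wind blows 90° to the right of the pressure-gradient force (low pressure on the left).
Rotating 180° by 90° clockwise gives 270° — the wind blows toward the west.

270°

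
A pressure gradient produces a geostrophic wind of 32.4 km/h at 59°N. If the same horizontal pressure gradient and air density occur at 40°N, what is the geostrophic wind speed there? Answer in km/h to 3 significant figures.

With the same pressure gradient and density, V_g ∝ 1/f ∝ 1/sin φ.
V₂ = V₁ · sin φ₁ / sin φ₂ = 32.4 × sin 59° / sin 40°
V₂ = 32.4 × 0.8572/0.6428 = 43.2 km/h

43.2 km/h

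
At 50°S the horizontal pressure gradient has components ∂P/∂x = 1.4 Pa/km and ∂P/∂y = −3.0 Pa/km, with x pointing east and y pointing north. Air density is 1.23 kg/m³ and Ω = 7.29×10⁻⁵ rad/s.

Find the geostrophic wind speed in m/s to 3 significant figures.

Coriolis parameter at 50°S:
f = 2Ω sin φ = 2 × 7.29×10⁻⁵ × sin 50° = 1.12×10⁻⁴ s⁻¹
In the Southern Hemisphere f is negative: f = −1.12×10⁻⁴ s⁻¹.
Component geostrophic relations (x east, y north):
u_g = −(1/(fρ)) ∂P/∂y,  v_g = (1/(fρ)) ∂P/∂x
u_g = −(−3.0×10⁻³)/(−1.12×10⁻⁴ × 1.23) = −21.8 m/s;  v_g = (1.4×10⁻³)/(−1.12×10⁻⁴ × 1.23) = −10.2 m/s
|V_g| = √(u_g² + v_g²) = 24.1 m/s

24.1 m/s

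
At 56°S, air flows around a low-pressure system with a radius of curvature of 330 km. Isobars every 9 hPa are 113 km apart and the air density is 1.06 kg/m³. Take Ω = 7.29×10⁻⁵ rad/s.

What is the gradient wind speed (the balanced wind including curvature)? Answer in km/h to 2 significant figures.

120 km/h

Coriolis parameter at 56°S:
f = 2Ω sin φ = 2 × 7.29×10⁻⁵ × sin 56° = 1.21×10⁻⁴ s⁻¹
Pressure gradient: |∂P/∂n| = 900 Pa / 113000 m = 7.96×10⁻³ Pa/m
Geostrophic speed: V_g = |∂P/∂n|/(fρ) = 7.96×10⁻³/(1.21×10⁻⁴ × 1.06) = 62.2 m/s
Around a low, centrifugal force acts outward with Coriolis, so pressure-gradient force balances both:
(1/ρ)|∂P/∂n| = fV + V²/R  →  V² + fR·V − fR·V_g = 0
With fR = 1.21×10⁻⁴ × 330×10³ m = 39.9 m/s:
V = [−fR + √((fR)² + 4 fR V_g)]/2 = [−39.9 + √(39.9² + 4×39.9×62.2)]/2 = 33.7 m/s
Subgeostrophic (V < V_g = 62.2 m/s), as expected around a low.
Converting: 33.7 m/s × 3.6 = 120 km/h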